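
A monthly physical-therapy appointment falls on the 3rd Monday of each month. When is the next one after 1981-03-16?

1981-04-20

March 1981 starts on a Sunday; its first Monday is the 2nd, so the 3rd Monday is the 16th — 1981-03-16.
That is not after 1981-03-16, so look at April 1981.
April 1981 starts on a Wednesday; its first Monday is the 6th, so the 3rd Monday is the 20th — 1981-04-20.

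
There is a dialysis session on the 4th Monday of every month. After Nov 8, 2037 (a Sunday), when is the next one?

Nov 23, 2037

Nov 2037 starts on a Sunday; its first Monday is the 2nd, so the 4th Monday is the 23rd — Nov 23, 2037.
Nov 23, 2037 is after Nov 8, 2037, so that is the next one.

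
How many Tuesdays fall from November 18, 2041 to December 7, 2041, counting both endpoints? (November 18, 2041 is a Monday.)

3

November 18, 2041 is a Monday; the first Tuesday on or after it is November 19, 2041 (1 day later).
From November 19, 2041 to December 7, 2041: 11 + 7 = 18 days (rest of November, December).
18 ÷ 7 = 2 full weeks with remainder 4, so 2 more Tuesdays after the first → 3.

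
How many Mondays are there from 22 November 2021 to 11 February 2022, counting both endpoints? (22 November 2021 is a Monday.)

12

22 November 2021 is a Monday; the first Monday on or after it is 22 November 2021.
From 22 November 2021 to 11 February 2022: 8 + 31 + 31 + 11 = 81 days (rest of November, December, January, February).
81 ÷ 7 = 11 full weeks with remainder 4, so 11 more Mondays after the first → 12.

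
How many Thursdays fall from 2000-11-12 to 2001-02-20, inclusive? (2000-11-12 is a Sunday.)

2000-11-12 is a Sunday; the first Thursday on or after it is 2000-11-16 (4 days later).
From 2000-11-16 to 2001-02-20: 14 + 31 + 31 + 20 = 96 days (rest of November, December, January, February).
96 ÷ 7 = 13 full weeks with remainder 5, so 13 more Thursdays after the first → 14.

14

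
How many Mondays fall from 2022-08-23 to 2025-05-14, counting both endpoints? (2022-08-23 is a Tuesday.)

142

2022-08-23 is a Tuesday; the first Monday on or after it is 2022-08-29 (6 days later).
From 2022-08-29 to 2025-05-14: 124 + 365 + 366 + 134 = 989 days (rest of 2022, 2023, 2024, to 2025-05-14 in 2025).
989 ÷ 7 = 141 full weeks with remainder 2, so 141 more Mondays after the first → 142.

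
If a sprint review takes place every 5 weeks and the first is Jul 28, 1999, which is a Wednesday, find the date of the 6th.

Jan 19, 2000

The 6th occurrence is 5 intervals after the first: 5 × 35 = 175 days after Jul 28, 1999.
Jul has 31 days — 3 days to the end of Jul leaves 172.
Aug has 31 days (141 left).
Sep has 30 days (111 left).
Oct has 31 days (80 left).
Nov has 30 days (50 left).
Dec has 31 days (19 left).
19 days into Jan → Jan 19, 2000.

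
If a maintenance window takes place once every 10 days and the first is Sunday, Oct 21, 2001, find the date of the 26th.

Jun 28, 2002

The 26th occurrence is 25 intervals after the first: 25 × 10 = 250 days after Oct 21, 2001.
Oct has 31 days — 10 days to the end of Oct leaves 240.
Nov has 30 days (210 left).
Dec has 31 days (179 left).
Jan has 31 days (148 left).
Feb has 28 days (120 left).
Mar has 31 days (89 left).
Apr has 30 days (59 left).
May has 31 days (28 left).
28 days into Jun → Jun 28, 2002.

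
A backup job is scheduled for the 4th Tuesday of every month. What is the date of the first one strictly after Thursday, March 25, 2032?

April 27, 2032

March 2032 starts on a Monday; its first Tuesday is the 2nd, so the 4th Tuesday is the 23rd — March 23, 2032.
That is not after March 25, 2032, so look at April 2032.
April 2032 starts on a Thursday; its first Tuesday is the 6th, so the 4th Tuesday is the 27th — April 27, 2032.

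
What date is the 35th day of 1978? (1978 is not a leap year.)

January has 31 days (35 − 31 = 4 remain).
4 into February → February 4.

4 February 1978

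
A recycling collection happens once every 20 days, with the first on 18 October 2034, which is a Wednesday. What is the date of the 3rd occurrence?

27 November 2034

The 3rd occurrence is 2 intervals after the first: 2 × 20 = 40 days after 18 October 2034.
October has 31 days — 13 days to the end of October leaves 27.
27 days into November → 27 November 2034.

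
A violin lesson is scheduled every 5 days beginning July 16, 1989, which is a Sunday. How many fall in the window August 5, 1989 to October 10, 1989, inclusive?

14

Occurrences land 5·i days after July 16, 1989 for i = 0, 1, 2, …
August 5, 1989 is 20 days after the start; 20 ÷ 5 = 4 remainder 0. First occurrence in the window: #5 on August 5, 1989 (4×5 = 20 days in).
October 10, 1989 is 86 days after the start; 86 ÷ 5 = 17 remainder 1. Last occurrence in the window: #18 on October 9, 1989.
Occurrences #5 through #18: 14 in total.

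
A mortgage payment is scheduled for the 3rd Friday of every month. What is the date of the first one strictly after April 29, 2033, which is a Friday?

May 20, 2033

April 2033 starts on a Friday; its first Friday is the 1st, so the 3rd Friday is the 15th — April 15, 2033.
That is not after April 29, 2033, so look at May 2033.
May 2033 starts on a Sunday; its first Friday is the 6th, so the 3rd Friday is the 20th — May 20, 2033.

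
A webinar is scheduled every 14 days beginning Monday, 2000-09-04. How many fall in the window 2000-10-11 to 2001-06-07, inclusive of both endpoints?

Occurrences land 14·i days after 2000-09-04 for i = 0, 1, 2, …
2000-10-11 is 37 days after the start; 37 ÷ 14 = 2 remainder 9; since the remainder is 9, round up to i = 3. First occurrence in the window: #4 on 2000-10-16 (3×14 = 42 days in).
2001-06-07 is 276 days after the start; 276 ÷ 14 = 19 remainder 10. Last occurrence in the window: #20 on 2001-05-28.
Occurrences #4 through #20: 17 in total.

17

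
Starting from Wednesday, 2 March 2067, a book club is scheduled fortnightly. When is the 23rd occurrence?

The 23rd occurrence is 22 intervals after the first: 22 × 14 = 308 days after 2 March 2067.
March has 31 days — 29 days to the end of March leaves 279.
April has 30 days (249 left).
May has 31 days (218 left).
June has 30 days (188 left).
July has 31 days (157 left).
August has 31 days (126 left).
September has 30 days (96 left).
October has 31 days (65 left).
November has 30 days (35 left).
December has 31 days (4 left).
4 days into January → 4 January 2068.

4 January 2068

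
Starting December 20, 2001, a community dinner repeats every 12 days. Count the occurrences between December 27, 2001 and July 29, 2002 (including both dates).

18

Occurrences land 12·i days after December 20, 2001 for i = 0, 1, 2, …
December 27, 2001 is 7 days after the start; 7 ÷ 12 = 0 remainder 7; since the remainder is 7, round up to i = 1. First occurrence in the window: #2 on January 1, 2002 (1×12 = 12 days in).
July 29, 2002 is 221 days after the start; 221 ÷ 12 = 18 remainder 5. Last occurrence in the window: #19 on July 24, 2002.
Occurrences #2 through #19: 18 in total.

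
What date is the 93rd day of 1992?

January has 31 days (93 − 31 = 62 remain).
February has 29 days (62 − 29 = 33 remain).
March has 31 days (33 − 31 = 2 remain).
2 into April → April 2.

April 2, 1992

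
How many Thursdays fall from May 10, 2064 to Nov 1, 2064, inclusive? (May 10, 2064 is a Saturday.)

May 10, 2064 is a Saturday; the first Thursday on or after it is May 15, 2064 (5 days later).
From May 15, 2064 to Nov 1, 2064: 16 + 30 + 31 + 31 + 30 + 31 + 1 = 170 days (rest of May, Jun, Jul, Aug, Sep, Oct, Nov).
170 ÷ 7 = 24 full weeks with remainder 2, so 24 more Thursdays after the first → 25.

25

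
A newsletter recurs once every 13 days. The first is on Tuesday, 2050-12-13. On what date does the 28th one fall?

2051-11-29

The 28th occurrence is 27 intervals after the first: 27 × 13 = 351 days after 2050-12-13.
December has 31 days — 18 days to the end of December leaves 333.
January has 31 days (302 left).
February has 28 days (274 left).
March has 31 days (243 left).
April has 30 days (213 left).
May has 31 days (182 left).
June has 30 days (152 left).
July has 31 days (121 left).
August has 31 days (90 left).
September has 30 days (60 left).
October has 31 days (29 left).
29 days into November → 2051-11-29.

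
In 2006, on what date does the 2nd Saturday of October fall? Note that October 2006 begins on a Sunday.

October 2006 begins on a Sunday, so the first Saturday is October 7 (6 days later).
The 2nd Saturday is 1 weeks later: 7 + 7 = 14.

14 October 2006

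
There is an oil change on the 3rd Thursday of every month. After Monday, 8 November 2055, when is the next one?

18 November 2055

November 2055 starts on a Monday; its first Thursday is the 4th, so the 3rd Thursday is the 18th — 18 November 2055.
18 November 2055 is after 8 November 2055, so that is the next one.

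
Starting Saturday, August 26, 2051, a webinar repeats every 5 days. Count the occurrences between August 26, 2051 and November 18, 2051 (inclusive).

Occurrences land 5·i days after August 26, 2051 for i = 0, 1, 2, …
The window opens on the start date, so the first occurrence inside is #1 on August 26, 2051.
November 18, 2051 is 84 days after the start; 84 ÷ 5 = 16 remainder 4. Last occurrence in the window: #17 on November 14, 2051.
Occurrences #1 through #17: 17 in total.

17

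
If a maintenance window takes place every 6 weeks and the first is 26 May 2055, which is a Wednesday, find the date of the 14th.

22 November 2056

The 14th occurrence is 13 intervals after the first: 13 × 42 = 546 days after 26 May 2055.
May has 31 days — 5 days to the end of May leaves 541.
From end of May to end of 2055 is 214 days (327 left).
January has 31 days (296 left).
February has 29 days (267 left).
March has 31 days (236 left).
April has 30 days (206 left).
May has 31 days (175 left).
June has 30 days (145 left).
July has 31 days (114 left).
August has 31 days (83 left).
September has 30 days (53 left).
October has 31 days (22 left).
22 days into November → 22 November 2056.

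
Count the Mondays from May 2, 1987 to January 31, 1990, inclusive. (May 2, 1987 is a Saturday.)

May 2, 1987 is a Saturday; the first Monday on or after it is May 4, 1987 (2 days later).
From May 4, 1987 to January 31, 1990: 241 + 366 + 365 + 31 = 1003 days (rest of 1987, 1988, 1989, to January 31, 1990 in 1990).
1003 ÷ 7 = 143 full weeks with remainder 2, so 143 more Mondays after the first → 144.

144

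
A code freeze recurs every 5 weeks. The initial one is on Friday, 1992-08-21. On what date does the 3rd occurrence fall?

1992-10-30

The 3rd occurrence is 2 intervals after the first: 2 × 35 = 70 days after 1992-08-21.
August has 31 days — 10 days to the end of August leaves 60.
September has 30 days (30 left).
30 days into October → 1992-10-30.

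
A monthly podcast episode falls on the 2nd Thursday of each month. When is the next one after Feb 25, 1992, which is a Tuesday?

Mar 12, 1992

Feb 1992 starts on a Saturday; its first Thursday is the 6th, so the 2nd Thursday is the 13th — Feb 13, 1992.
That is not after Feb 25, 1992, so look at Mar 1992.
Mar 1992 starts on a Sunday; its first Thursday is the 5th, so the 2nd Thursday is the 12th — Mar 12, 1992.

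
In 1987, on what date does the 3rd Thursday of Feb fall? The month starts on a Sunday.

Feb 19, 1987

Feb 1987 begins on a Sunday, so the first Thursday is Feb 5 (4 days later).
The 3rd Thursday is 2 weeks later: 5 + 14 = 19.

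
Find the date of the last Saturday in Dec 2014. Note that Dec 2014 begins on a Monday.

Dec 27, 2014

Dec 2014 begins on a Monday, so the first Saturday is Dec 6 (5 days later).
Dec 2014 has 31 days. Adding weeks: 6, 13, 20, 27 — the last one ≤ 31 is the 27th.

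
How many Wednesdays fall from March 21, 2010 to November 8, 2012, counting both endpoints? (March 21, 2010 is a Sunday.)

March 21, 2010 is a Sunday; the first Wednesday on or after it is March 24, 2010 (3 days later).
From March 24, 2010 to November 8, 2012: 282 + 365 + 313 = 960 days (rest of 2010, 2011, to November 8, 2012 in 2012).
960 ÷ 7 = 137 full weeks with remainder 1, so 137 more Wednesdays after the first → 138.

138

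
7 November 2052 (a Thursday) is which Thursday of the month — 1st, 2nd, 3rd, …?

1st

Day 7 falls in week ⌈7/7⌉ of the month.
Days 1–7 hold the 1st Thursday, 8–14 the 2nd, 15–21 the 3rd, 22–28 the 4th, 29–31 the 5th.
7 is in the range for the 1st.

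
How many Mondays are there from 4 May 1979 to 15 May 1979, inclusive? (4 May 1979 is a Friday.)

2

4 May 1979 is a Friday; the first Monday on or after it is 7 May 1979 (3 days later).
From 7 May 1979 to 15 May 1979 is 15 − 7 = 8 days.
8 ÷ 7 = 1 full weeks with remainder 1, so 1 more Mondays after the first → 2.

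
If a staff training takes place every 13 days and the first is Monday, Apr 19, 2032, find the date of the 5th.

Jun 10, 2032

The 5th occurrence is 4 intervals after the first: 4 × 13 = 52 days after Apr 19, 2032.
Apr has 30 days — 11 days to the end of Apr leaves 41.
May has 31 days (10 left).
10 days into Jun → Jun 10, 2032.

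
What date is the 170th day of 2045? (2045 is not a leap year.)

January has 31 days (170 − 31 = 139 remain).
February has 28 days (139 − 28 = 111 remain).
March has 31 days (111 − 31 = 80 remain).
April has 30 days (80 − 30 = 50 remain).
May has 31 days (50 − 31 = 19 remain).
19 into June → June 19.

19 June 2045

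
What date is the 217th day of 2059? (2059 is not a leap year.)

January has 31 days (217 − 31 = 186 remain).
February has 28 days (186 − 28 = 158 remain).
March has 31 days (158 − 31 = 127 remain).
April has 30 days (127 − 30 = 97 remain).
May has 31 days (97 − 31 = 66 remain).
June has 30 days (66 − 30 = 36 remain).
July has 31 days (36 − 31 = 5 remain).
5 into August → August 5.

5 August 2059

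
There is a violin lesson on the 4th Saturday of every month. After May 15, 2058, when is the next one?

May 25, 2058

May 2058 starts on a Wednesday; its first Saturday is the 4th, so the 4th Saturday is the 25th — May 25, 2058.
May 25, 2058 is after May 15, 2058, so that is the next one.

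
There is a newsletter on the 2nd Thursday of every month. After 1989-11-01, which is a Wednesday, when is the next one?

November 1989 starts on a Wednesday; its first Thursday is the 2nd, so the 2nd Thursday is the 9th — 1989-11-09.
1989-11-09 is after 1989-11-01, so that is the next one.

1989-11-09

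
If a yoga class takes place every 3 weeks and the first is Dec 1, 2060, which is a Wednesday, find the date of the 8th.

Apr 27, 2061

The 8th occurrence is 7 intervals after the first: 7 × 21 = 147 days after Dec 1, 2060.
Dec has 31 days — 30 days to the end of Dec leaves 117.
Jan has 31 days (86 left).
Feb has 28 days (58 left).
Mar has 31 days (27 left).
27 days into Apr → Apr 27, 2061.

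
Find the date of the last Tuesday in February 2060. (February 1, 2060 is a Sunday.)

24 February 2060

February 2060 begins on a Sunday, so the first Tuesday is February 3 (2 days later).
February 2060 has 29 days. Adding weeks: 3, 10, 17, 24 — the last one ≤ 29 is the 24th.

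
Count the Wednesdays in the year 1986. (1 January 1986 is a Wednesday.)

53

1 January 1986 is a Wednesday; the first Wednesday on or after it is 1 January 1986.
From 1 January 1986 to 31 December 1986: 30 + 28 + 31 + 30 + 31 + 30 + 31 + 31 + 30 + 31 + 30 + 31 = 364 days (rest of January, February, March, April, May, June, July, August, September, October, November, December).
364 ÷ 7 = 52 full weeks with remainder 0, so 52 more Wednesdays after the first → 53.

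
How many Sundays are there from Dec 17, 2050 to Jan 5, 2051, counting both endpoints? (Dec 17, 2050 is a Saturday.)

3

Dec 17, 2050 is a Saturday; the first Sunday on or after it is Dec 18, 2050 (1 day later).
From Dec 18, 2050 to Jan 5, 2051: 13 + 5 = 18 days (rest of Dec, Jan).
18 ÷ 7 = 2 full weeks with remainder 4, so 2 more Sundays after the first → 3.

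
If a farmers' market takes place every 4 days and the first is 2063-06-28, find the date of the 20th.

2063-09-12

The 20th occurrence is 19 intervals after the first: 19 × 4 = 76 days after 2063-06-28.
June has 30 days — 2 days to the end of June leaves 74.
July has 31 days (43 left).
August has 31 days (12 left).
12 days into September → 2063-09-12.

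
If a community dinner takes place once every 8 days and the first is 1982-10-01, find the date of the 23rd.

1983-03-26

The 23rd occurrence is 22 intervals after the first: 22 × 8 = 176 days after 1982-10-01.
October has 31 days — 30 days to the end of October leaves 146.
November has 30 days (116 left).
December has 31 days (85 left).
January has 31 days (54 left).
February has 28 days (26 left).
26 days into March → 1983-03-26.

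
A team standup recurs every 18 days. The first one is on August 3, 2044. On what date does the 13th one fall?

March 7, 2045

The 13th occurrence is 12 intervals after the first: 12 × 18 = 216 days after August 3, 2044.
August has 31 days — 28 days to the end of August leaves 188.
September has 30 days (158 left).
October has 31 days (127 left).
November has 30 days (97 left).
December has 31 days (66 left).
January has 31 days (35 left).
February has 28 days (7 left).
7 days into March → March 7, 2045.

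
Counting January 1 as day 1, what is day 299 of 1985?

January has 31 days (299 − 31 = 268 remain).
February has 28 days (268 − 28 = 240 remain).
March has 31 days (240 − 31 = 209 remain).
April has 30 days (209 − 30 = 179 remain).
May has 31 days (179 − 31 = 148 remain).
June has 30 days (148 − 30 = 118 remain).
July has 31 days (118 − 31 = 87 remain).
August has 31 days (87 − 31 = 56 remain).
September has 30 days (56 − 30 = 26 remain).
26 into October → October 26.

1985-10-26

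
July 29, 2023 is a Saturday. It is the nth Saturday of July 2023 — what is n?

5th

Day 29 falls in week ⌈29/7⌉ of the month.
Days 1–7 hold the 1st Saturday, 8–14 the 2nd, 15–21 the 3rd, 22–28 the 4th, 29–31 the 5th.
29 is in the range for the 5th.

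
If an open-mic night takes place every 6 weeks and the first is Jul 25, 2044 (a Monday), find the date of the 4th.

Nov 28, 2044

The 4th occurrence is 3 intervals after the first: 3 × 42 = 126 days after Jul 25, 2044.
Jul has 31 days — 6 days to the end of Jul leaves 120.
Aug has 31 days (89 left).
Sep has 30 days (59 left).
Oct has 31 days (28 left).
28 days into Nov → Nov 28, 2044.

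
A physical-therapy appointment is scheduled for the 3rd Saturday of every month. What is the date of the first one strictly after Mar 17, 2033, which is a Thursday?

Mar 2033 starts on a Tuesday; its first Saturday is the 5th, so the 3rd Saturday is the 19th — Mar 19, 2033.
Mar 19, 2033 is after Mar 17, 2033, so that is the next one.

Mar 19, 2033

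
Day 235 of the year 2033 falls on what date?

January has 31 days (235 − 31 = 204 remain).
February has 28 days (204 − 28 = 176 remain).
March has 31 days (176 − 31 = 145 remain).
April has 30 days (145 − 30 = 115 remain).
May has 31 days (115 − 31 = 84 remain).
June has 30 days (84 − 30 = 54 remain).
July has 31 days (54 − 31 = 23 remain).
23 into August → August 23.

23 August 2033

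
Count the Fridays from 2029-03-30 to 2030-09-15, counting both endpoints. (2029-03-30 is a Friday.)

2029-03-30 is a Friday; the first Friday on or after it is 2029-03-30.
From 2029-03-30 to 2030-09-15: 276 + 258 = 534 days (rest of 2029, to 2030-09-15 in 2030).
534 ÷ 7 = 76 full weeks with remainder 2, so 76 more Fridays after the first → 77.

77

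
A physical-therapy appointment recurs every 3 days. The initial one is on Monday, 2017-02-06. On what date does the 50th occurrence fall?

The 50th occurrence is 49 intervals after the first: 49 × 3 = 147 days after 2017-02-06.
February has 28 days — 22 days to the end of February leaves 125.
March has 31 days (94 left).
April has 30 days (64 left).
May has 31 days (33 left).
June has 30 days (3 left).
3 days into July → 2017-07-03.

2017-07-03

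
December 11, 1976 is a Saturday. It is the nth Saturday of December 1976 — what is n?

2nd

Day 11 falls in week ⌈11/7⌉ of the month.
Days 1–7 hold the 1st Saturday, 8–14 the 2nd, 15–21 the 3rd, 22–28 the 4th, 29–31 the 5th.
11 is in the range for the 2nd.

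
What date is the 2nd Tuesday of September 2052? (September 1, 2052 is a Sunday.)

September 2052 begins on a Sunday, so the first Tuesday is September 3 (2 days later).
The 2nd Tuesday is 1 weeks later: 3 + 7 = 10.

September 10, 2052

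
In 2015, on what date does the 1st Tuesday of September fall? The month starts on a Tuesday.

September 2015 begins on a Tuesday, so the first Tuesday is September 1.

1 September 2015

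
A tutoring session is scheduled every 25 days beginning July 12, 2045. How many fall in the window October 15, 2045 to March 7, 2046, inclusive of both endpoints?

Occurrences land 25·i days after July 12, 2045 for i = 0, 1, 2, …
October 15, 2045 is 95 days after the start; 95 ÷ 25 = 3 remainder 20; since the remainder is 20, round up to i = 4. First occurrence in the window: #5 on October 20, 2045 (4×25 = 100 days in).
March 7, 2046 is 238 days after the start; 238 ÷ 25 = 9 remainder 13. Last occurrence in the window: #10 on February 22, 2046.
Occurrences #5 through #10: 6 in total.

6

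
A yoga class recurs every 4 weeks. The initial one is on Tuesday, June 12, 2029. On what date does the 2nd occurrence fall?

July 10, 2029

The 2nd occurrence is 1 interval after the first: 1 × 28 = 28 days after June 12, 2029.
June has 30 days — 18 days to the end of June leaves 10.
10 days into July → July 10, 2029.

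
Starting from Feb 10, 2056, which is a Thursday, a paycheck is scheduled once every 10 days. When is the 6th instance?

The 6th occurrence is 5 intervals after the first: 5 × 10 = 50 days after Feb 10, 2056.
Feb has 29 days — 19 days to the end of Feb leaves 31.
31 days into Mar → Mar 31, 2056.

Mar 31, 2056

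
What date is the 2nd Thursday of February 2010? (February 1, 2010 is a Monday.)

February 2010 begins on a Monday, so the first Thursday is February 4 (3 days later).
The 2nd Thursday is 1 weeks later: 4 + 7 = 11.

2010-02-11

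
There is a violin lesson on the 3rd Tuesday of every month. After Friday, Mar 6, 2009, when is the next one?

Mar 2009 starts on a Sunday; its first Tuesday is the 3rd, so the 3rd Tuesday is the 17th — Mar 17, 2009.
Mar 17, 2009 is after Mar 6, 2009, so that is the next one.

Mar 17, 2009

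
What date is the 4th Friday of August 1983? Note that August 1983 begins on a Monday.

26 August 1983

August 1983 begins on a Monday, so the first Friday is August 5 (4 days later).
The 4th Friday is 3 weeks later: 5 + 21 = 26.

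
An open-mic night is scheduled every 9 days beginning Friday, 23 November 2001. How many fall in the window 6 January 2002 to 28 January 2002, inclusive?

Occurrences land 9·i days after 23 November 2001 for i = 0, 1, 2, …
6 January 2002 is 44 days after the start; 44 ÷ 9 = 4 remainder 8; since the remainder is 8, round up to i = 5. First occurrence in the window: #6 on 7 January 2002 (5×9 = 45 days in).
28 January 2002 is 66 days after the start; 66 ÷ 9 = 7 remainder 3. Last occurrence in the window: #8 on 25 January 2002.
Occurrences #6 through #8: 3 in total.

3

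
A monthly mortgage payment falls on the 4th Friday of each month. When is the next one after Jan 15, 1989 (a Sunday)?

Jan 27, 1989

Jan 1989 starts on a Sunday; its first Friday is the 6th, so the 4th Friday is the 27th — Jan 27, 1989.
Jan 27, 1989 is after Jan 15, 1989, so that is the next one.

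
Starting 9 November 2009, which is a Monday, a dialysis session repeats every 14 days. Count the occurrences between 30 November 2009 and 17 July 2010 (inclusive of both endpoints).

16

Occurrences land 14·i days after 9 November 2009 for i = 0, 1, 2, …
30 November 2009 is 21 days after the start; 21 ÷ 14 = 1 remainder 7; since the remainder is 7, round up to i = 2. First occurrence in the window: #3 on 7 December 2009 (2×14 = 28 days in).
17 July 2010 is 250 days after the start; 250 ÷ 14 = 17 remainder 12. Last occurrence in the window: #18 on 5 July 2010.
Occurrences #3 through #18: 16 in total.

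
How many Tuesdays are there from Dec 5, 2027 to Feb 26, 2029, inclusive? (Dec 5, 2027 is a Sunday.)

64

Dec 5, 2027 is a Sunday; the first Tuesday on or after it is Dec 7, 2027 (2 days later).
From Dec 7, 2027 to Feb 26, 2029: 24 + 366 + 57 = 447 days (rest of 2027, 2028, to Feb 26, 2029 in 2029).
447 ÷ 7 = 63 full weeks with remainder 6, so 63 more Tuesdays after the first → 64.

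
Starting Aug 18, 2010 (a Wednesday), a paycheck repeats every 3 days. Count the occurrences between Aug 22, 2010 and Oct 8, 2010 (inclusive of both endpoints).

Occurrences land 3·i days after Aug 18, 2010 for i = 0, 1, 2, …
Aug 22, 2010 is 4 days after the start; 4 ÷ 3 = 1 remainder 1; since the remainder is 1, round up to i = 2. First occurrence in the window: #3 on Aug 24, 2010 (2×3 = 6 days in).
Oct 8, 2010 is 51 days after the start; 51 ÷ 3 = 17 remainder 0. Last occurrence in the window: #18 on Oct 8, 2010.
Occurrences #3 through #18: 16 in total.

16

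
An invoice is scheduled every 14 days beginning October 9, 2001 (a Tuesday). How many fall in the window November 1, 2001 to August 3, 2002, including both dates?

Occurrences land 14·i days after October 9, 2001 for i = 0, 1, 2, …
November 1, 2001 is 23 days after the start; 23 ÷ 14 = 1 remainder 9; since the remainder is 9, round up to i = 2. First occurrence in the window: #3 on November 6, 2001 (2×14 = 28 days in).
August 3, 2002 is 298 days after the start; 298 ÷ 14 = 21 remainder 4. Last occurrence in the window: #22 on July 30, 2002.
Occurrences #3 through #22: 20 in total.

20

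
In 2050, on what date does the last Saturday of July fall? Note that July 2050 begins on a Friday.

2050-07-30

July 2050 begins on a Friday, so the first Saturday is July 2 (1 day later).
July 2050 has 31 days. Adding weeks: 2, 9, 16, 23, 30 — the last one ≤ 31 is the 30th.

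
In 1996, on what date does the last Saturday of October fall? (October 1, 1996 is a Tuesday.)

26 October 1996

October 1996 begins on a Tuesday, so the first Saturday is October 5 (4 days later).
October 1996 has 31 days. Adding weeks: 5, 12, 19, 26 — the last one ≤ 31 is the 26th.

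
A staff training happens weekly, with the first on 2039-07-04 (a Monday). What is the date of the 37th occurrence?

2040-03-12

The 37th occurrence is 36 intervals after the first: 36 × 7 = 252 days after 2039-07-04.
July has 31 days — 27 days to the end of July leaves 225.
August has 31 days (194 left).
September has 30 days (164 left).
October has 31 days (133 left).
November has 30 days (103 left).
December has 31 days (72 left).
January has 31 days (41 left).
February has 29 days (12 left).
12 days into March → 2040-03-12.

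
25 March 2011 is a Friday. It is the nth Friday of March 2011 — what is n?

4th

Day 25 falls in week ⌈25/7⌉ of the month.
Days 1–7 hold the 1st Friday, 8–14 the 2nd, 15–21 the 3rd, 22–28 the 4th, 29–31 the 5th.
25 is in the range for the 4th.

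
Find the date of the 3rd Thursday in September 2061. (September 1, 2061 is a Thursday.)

September 2061 begins on a Thursday, so the first Thursday is September 1.
The 3rd Thursday is 2 weeks later: 1 + 14 = 15.

2061-09-15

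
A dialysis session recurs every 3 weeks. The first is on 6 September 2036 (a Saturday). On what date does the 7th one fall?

The 7th occurrence is 6 intervals after the first: 6 × 21 = 126 days after 6 September 2036.
September has 30 days — 24 days to the end of September leaves 102.
October has 31 days (71 left).
November has 30 days (41 left).
December has 31 days (10 left).
10 days into January → 10 January 2037.

10 January 2037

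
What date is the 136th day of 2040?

January has 31 days (136 − 31 = 105 remain).
February has 29 days (105 − 29 = 76 remain).
March has 31 days (76 − 31 = 45 remain).
April has 30 days (45 − 30 = 15 remain).
15 into May → May 15.

May 15, 2040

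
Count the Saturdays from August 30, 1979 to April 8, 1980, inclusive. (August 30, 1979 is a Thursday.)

August 30, 1979 is a Thursday; the first Saturday on or after it is September 1, 1979 (2 days later).
From September 1, 1979 to April 8, 1980: 29 + 31 + 30 + 31 + 31 + 29 + 31 + 8 = 220 days (rest of September, October, November, December, January, February, March, April).
220 ÷ 7 = 31 full weeks with remainder 3, so 31 more Saturdays after the first → 32.

32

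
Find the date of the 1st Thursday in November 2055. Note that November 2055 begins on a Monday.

4 November 2055

November 2055 begins on a Monday, so the first Thursday is November 4 (3 days later).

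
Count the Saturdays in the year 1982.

52

1 January 1982 is a Friday; the first Saturday on or after it is 2 January 1982 (1 day later).
From 2 January 1982 to 31 December 1982: 29 + 28 + 31 + 30 + 31 + 30 + 31 + 31 + 30 + 31 + 30 + 31 = 363 days (rest of January, February, March, April, May, June, July, August, September, October, November, December).
363 ÷ 7 = 51 full weeks with remainder 6, so 51 more Saturdays after the first → 52.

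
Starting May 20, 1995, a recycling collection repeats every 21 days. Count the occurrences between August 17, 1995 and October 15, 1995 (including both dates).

3

Occurrences land 21·i days after May 20, 1995 for i = 0, 1, 2, …
August 17, 1995 is 89 days after the start; 89 ÷ 21 = 4 remainder 5; since the remainder is 5, round up to i = 5. First occurrence in the window: #6 on September 2, 1995 (5×21 = 105 days in).
October 15, 1995 is 148 days after the start; 148 ÷ 21 = 7 remainder 1. Last occurrence in the window: #8 on October 14, 1995.
Occurrences #6 through #8: 3 in total.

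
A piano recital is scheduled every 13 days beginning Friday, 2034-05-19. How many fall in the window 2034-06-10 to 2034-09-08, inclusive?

7

Occurrences land 13·i days after 2034-05-19 for i = 0, 1, 2, …
2034-06-10 is 22 days after the start; 22 ÷ 13 = 1 remainder 9; since the remainder is 9, round up to i = 2. First occurrence in the window: #3 on 2034-06-14 (2×13 = 26 days in).
2034-09-08 is 112 days after the start; 112 ÷ 13 = 8 remainder 8. Last occurrence in the window: #9 on 2034-08-31.
Occurrences #3 through #9: 7 in total.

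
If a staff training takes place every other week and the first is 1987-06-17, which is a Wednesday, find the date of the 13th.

1987-12-02

The 13th occurrence is 12 intervals after the first: 12 × 14 = 168 days after 1987-06-17.
June has 30 days — 13 days to the end of June leaves 155.
July has 31 days (124 left).
August has 31 days (93 left).
September has 30 days (63 left).
October has 31 days (32 left).
November has 30 days (2 left).
2 days into December → 1987-12-02.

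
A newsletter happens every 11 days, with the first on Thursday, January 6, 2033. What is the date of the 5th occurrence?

February 19, 2033

The 5th occurrence is 4 intervals after the first: 4 × 11 = 44 days after January 6, 2033.
January has 31 days — 25 days to the end of January leaves 19.
19 days into February → February 19, 2033.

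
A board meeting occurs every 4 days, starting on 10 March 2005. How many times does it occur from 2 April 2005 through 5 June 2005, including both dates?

16

Occurrences land 4·i days after 10 March 2005 for i = 0, 1, 2, …
2 April 2005 is 23 days after the start; 23 ÷ 4 = 5 remainder 3; since the remainder is 3, round up to i = 6. First occurrence in the window: #7 on 3 April 2005 (6×4 = 24 days in).
5 June 2005 is 87 days after the start; 87 ÷ 4 = 21 remainder 3. Last occurrence in the window: #22 on 2 June 2005.
Occurrences #7 through #22: 16 in total.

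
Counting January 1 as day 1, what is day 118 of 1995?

January has 31 days (118 − 31 = 87 remain).
February has 28 days (87 − 28 = 59 remain).
March has 31 days (59 − 31 = 28 remain).
28 into April → April 28.

28 April 1995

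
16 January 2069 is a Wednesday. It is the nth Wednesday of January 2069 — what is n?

3rd

Day 16 falls in week ⌈16/7⌉ of the month.
Days 1–7 hold the 1st Wednesday, 8–14 the 2nd, 15–21 the 3rd, 22–28 the 4th, 29–31 the 5th.
16 is in the range for the 3rd.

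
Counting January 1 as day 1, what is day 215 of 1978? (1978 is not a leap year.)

August 3, 1978

January has 31 days (215 − 31 = 184 remain).
February has 28 days (184 − 28 = 156 remain).
March has 31 days (156 − 31 = 125 remain).
April has 30 days (125 − 30 = 95 remain).
May has 31 days (95 − 31 = 64 remain).
June has 30 days (64 − 30 = 34 remain).
July has 31 days (34 − 31 = 3 remain).
3 into August → August 3.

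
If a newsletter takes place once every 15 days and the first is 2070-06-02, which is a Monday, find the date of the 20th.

2071-03-14

The 20th occurrence is 19 intervals after the first: 19 × 15 = 285 days after 2070-06-02.
June has 30 days — 28 days to the end of June leaves 257.
July has 31 days (226 left).
August has 31 days (195 left).
September has 30 days (165 left).
October has 31 days (134 left).
November has 30 days (104 left).
December has 31 days (73 left).
January has 31 days (42 left).
February has 28 days (14 left).
14 days into March → 2071-03-14.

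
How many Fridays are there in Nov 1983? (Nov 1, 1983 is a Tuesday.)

4

Nov 1, 1983 is a Tuesday; the first Friday on or after it is Nov 4, 1983 (3 days later).
From Nov 4, 1983 to Nov 30, 1983 is 30 − 4 = 26 days.
26 ÷ 7 = 3 full weeks with remainder 5, so 3 more Fridays after the first → 4.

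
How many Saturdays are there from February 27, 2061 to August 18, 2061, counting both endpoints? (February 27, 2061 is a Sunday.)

24

February 27, 2061 is a Sunday; the first Saturday on or after it is March 5, 2061 (6 days later).
From March 5, 2061 to August 18, 2061: 26 + 30 + 31 + 30 + 31 + 18 = 166 days (rest of March, April, May, June, July, August).
166 ÷ 7 = 23 full weeks with remainder 5, so 23 more Saturdays after the first → 24.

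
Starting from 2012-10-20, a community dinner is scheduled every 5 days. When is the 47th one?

The 47th occurrence is 46 intervals after the first: 46 × 5 = 230 days after 2012-10-20.
October has 31 days — 11 days to the end of October leaves 219.
November has 30 days (189 left).
December has 31 days (158 left).
January has 31 days (127 left).
February has 28 days (99 left).
March has 31 days (68 left).
April has 30 days (38 left).
May has 31 days (7 left).
7 days into June → 2013-06-07.

2013-06-07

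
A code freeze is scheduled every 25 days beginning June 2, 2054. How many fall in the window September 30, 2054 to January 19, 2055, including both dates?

Occurrences land 25·i days after June 2, 2054 for i = 0, 1, 2, …
September 30, 2054 is 120 days after the start; 120 ÷ 25 = 4 remainder 20; since the remainder is 20, round up to i = 5. First occurrence in the window: #6 on October 5, 2054 (5×25 = 125 days in).
January 19, 2055 is 231 days after the start; 231 ÷ 25 = 9 remainder 6. Last occurrence in the window: #10 on January 13, 2055.
Occurrences #6 through #10: 5 in total.

5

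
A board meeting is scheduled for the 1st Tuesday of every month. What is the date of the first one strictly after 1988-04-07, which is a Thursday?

April 1988 starts on a Friday, so its 1st Tuesday is 1988-04-05 (4 days in).
That is not after 1988-04-07, so look at May 1988.
May 1988 starts on a Sunday, so its 1st Tuesday is 1988-05-03 (2 days in).

1988-05-03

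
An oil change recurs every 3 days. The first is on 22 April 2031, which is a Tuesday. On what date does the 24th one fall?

30 June 2031

The 24th occurrence is 23 intervals after the first: 23 × 3 = 69 days after 22 April 2031.
April has 30 days — 8 days to the end of April leaves 61.
May has 31 days (30 left).
30 days into June → 30 June 2031.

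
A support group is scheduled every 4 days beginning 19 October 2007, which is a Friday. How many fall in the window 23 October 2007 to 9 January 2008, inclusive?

Occurrences land 4·i days after 19 October 2007 for i = 0, 1, 2, …
23 October 2007 is 4 days after the start; 4 ÷ 4 = 1 remainder 0. First occurrence in the window: #2 on 23 October 2007 (1×4 = 4 days in).
9 January 2008 is 82 days after the start; 82 ÷ 4 = 20 remainder 2. Last occurrence in the window: #21 on 7 January 2008.
Occurrences #2 through #21: 20 in total.

20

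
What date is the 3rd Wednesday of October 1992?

October 1992 begins on a Thursday, so the first Wednesday is October 7 (6 days later).
The 3rd Wednesday is 2 weeks later: 7 + 14 = 21.

1992-10-21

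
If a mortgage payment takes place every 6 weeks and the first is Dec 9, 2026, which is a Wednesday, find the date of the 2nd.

Jan 20, 2027

The 2nd occurrence is 1 interval after the first: 1 × 42 = 42 days after Dec 9, 2026.
Dec has 31 days — 22 days to the end of Dec leaves 20.
20 days into Jan → Jan 20, 2027.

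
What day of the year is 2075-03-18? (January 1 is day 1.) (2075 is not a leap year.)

77

Days in months before March: 31 + 28 = 59.
Plus 18 days into March → day 77.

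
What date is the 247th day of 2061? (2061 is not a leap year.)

2061-09-04

January has 31 days (247 − 31 = 216 remain).
February has 28 days (216 − 28 = 188 remain).
March has 31 days (188 − 31 = 157 remain).
April has 30 days (157 − 30 = 127 remain).
May has 31 days (127 − 31 = 96 remain).
June has 30 days (96 − 30 = 66 remain).
July has 31 days (66 − 31 = 35 remain).
August has 31 days (35 − 31 = 4 remain).
4 into September → September 4.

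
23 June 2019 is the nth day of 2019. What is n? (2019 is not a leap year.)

Days in months before June: 31 + 28 + 31 + 30 + 31 = 151.
Plus 23 days into June → day 174.

174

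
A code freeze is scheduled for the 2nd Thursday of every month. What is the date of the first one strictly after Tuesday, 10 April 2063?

12 April 2063

April 2063 starts on a Sunday; its first Thursday is the 5th, so the 2nd Thursday is the 12th — 12 April 2063.
12 April 2063 is after 10 April 2063, so that is the next one.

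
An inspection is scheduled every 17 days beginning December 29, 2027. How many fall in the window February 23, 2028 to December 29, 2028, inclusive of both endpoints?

18

Occurrences land 17·i days after December 29, 2027 for i = 0, 1, 2, …
February 23, 2028 is 56 days after the start; 56 ÷ 17 = 3 remainder 5; since the remainder is 5, round up to i = 4. First occurrence in the window: #5 on March 6, 2028 (4×17 = 68 days in).
December 29, 2028 is 366 days after the start; 366 ÷ 17 = 21 remainder 9. Last occurrence in the window: #22 on December 20, 2028.
Occurrences #5 through #22: 18 in total.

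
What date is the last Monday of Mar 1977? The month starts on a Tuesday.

Mar 28, 1977

Mar 1977 begins on a Tuesday, so the first Monday is Mar 7 (6 days later).
Mar 1977 has 31 days. Adding weeks: 7, 14, 21, 28 — the last one ≤ 31 is the 28th.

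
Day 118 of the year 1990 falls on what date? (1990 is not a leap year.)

Apr 28, 1990

Jan has 31 days (118 − 31 = 87 remain).
Feb has 28 days (87 − 28 = 59 remain).
Mar has 31 days (59 − 31 = 28 remain).
28 into Apr → Apr 28.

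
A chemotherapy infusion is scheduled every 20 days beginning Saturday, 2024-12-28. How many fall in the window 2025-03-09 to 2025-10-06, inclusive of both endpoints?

11

Occurrences land 20·i days after 2024-12-28 for i = 0, 1, 2, …
2025-03-09 is 71 days after the start; 71 ÷ 20 = 3 remainder 11; since the remainder is 11, round up to i = 4. First occurrence in the window: #5 on 2025-03-18 (4×20 = 80 days in).
2025-10-06 is 282 days after the start; 282 ÷ 20 = 14 remainder 2. Last occurrence in the window: #15 on 2025-10-04.
Occurrences #5 through #15: 11 in total.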